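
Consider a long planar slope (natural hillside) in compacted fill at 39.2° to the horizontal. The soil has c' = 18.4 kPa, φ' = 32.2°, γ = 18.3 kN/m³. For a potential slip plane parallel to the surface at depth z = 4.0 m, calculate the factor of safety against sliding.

For an infinite slope with a slip plane parallel to the surface (no pore pressure): FS = [c' + γz cos²β tanφ'] / [γz sinβ cosβ].
γz = 18.3·4.0 = 73.20 kN/m²
Numerator = 18.4 + 73.20·cos²39.2°·tan32.2° = 18.4 + 73.20·0.6005·0.6297 = 46.083 kPa
Denominator = 73.20·sin39.2°·cos39.2° = 73.20·0.6320·0.7749 = 35.852 kPa
FS = 46.083 / 35.852 = 1.285

FS = 1.29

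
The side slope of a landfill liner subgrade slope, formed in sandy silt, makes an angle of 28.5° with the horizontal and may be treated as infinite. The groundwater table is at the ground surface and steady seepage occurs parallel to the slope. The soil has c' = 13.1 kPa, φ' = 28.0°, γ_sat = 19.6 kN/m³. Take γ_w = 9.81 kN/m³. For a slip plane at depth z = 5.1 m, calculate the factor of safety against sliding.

FS = 0.80

With seepage parallel to the slope and the water table at the surface, the effective normal stress on the slip plane uses the buoyant unit weight γ' = γ_sat − γ_w while the driving shear stress uses γ_sat:
FS = [c' + γ' z cos²β tanφ'] / [γ_sat z sinβ cosβ]
γ' = 19.6 − 9.81 = 9.79 kN/m³
Numerator = 13.1 + 9.79·5.1·cos²28.5°·tan28.0° = 13.1 + 9.79·5.1·0.7723·0.5317 = 33.603 kPa
Denominator = 19.6·5.1·sin28.5°·cos28.5° = 19.6·5.1·0.4772·0.8788 = 41.917 kPa
FS = 33.603 / 41.917 = 0.802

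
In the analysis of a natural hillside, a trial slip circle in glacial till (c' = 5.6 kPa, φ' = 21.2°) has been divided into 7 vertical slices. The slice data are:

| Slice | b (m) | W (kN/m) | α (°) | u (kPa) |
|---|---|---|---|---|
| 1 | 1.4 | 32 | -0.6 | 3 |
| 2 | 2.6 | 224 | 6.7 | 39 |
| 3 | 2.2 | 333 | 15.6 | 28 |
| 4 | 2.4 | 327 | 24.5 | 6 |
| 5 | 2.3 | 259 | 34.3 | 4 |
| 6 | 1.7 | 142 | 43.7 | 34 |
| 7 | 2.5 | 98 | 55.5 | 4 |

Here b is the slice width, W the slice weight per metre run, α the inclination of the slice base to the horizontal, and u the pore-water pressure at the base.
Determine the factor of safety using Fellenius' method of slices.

Ordinary method of slices: FS = Σ[c'·Δl_i + (W_i cosα_i − u_i·Δl_i)·tanφ'] / Σ W_i sinα_i, with Δl_i = b_i / cosα_i.
Slice 1: Δl = 1.4/cos(-0.6°) = 1.400 m; N'_1 = 32·cos(-0.6°) − 3·1.400 = 27.8; c'Δl = 7.84; W sinα = -0.3
Slice 2: Δl = 2.6/cos6.7° = 2.618 m; N'_2 = 224·cos6.7° − 39·2.618 = 120.4; c'Δl = 14.66; W sinα = 26.1
Slice 3: Δl = 2.2/cos15.6° = 2.284 m; N'_3 = 333·cos15.6° − 28·2.284 = 256.8; c'Δl = 12.79; W sinα = 89.6
Slice 4: Δl = 2.4/cos24.5° = 2.637 m; N'_4 = 327·cos24.5° − 6·2.637 = 281.7; c'Δl = 14.77; W sinα = 135.6
Slice 5: Δl = 2.3/cos34.3° = 2.784 m; N'_5 = 259·cos34.3° − 4·2.784 = 202.8; c'Δl = 15.59; W sinα = 146.0
Slice 6: Δl = 1.7/cos43.7° = 2.351 m; N'_6 = 142·cos43.7° − 34·2.351 = 22.7; c'Δl = 13.17; W sinα = 98.1
Slice 7: Δl = 2.5/cos55.5° = 4.414 m; N'_7 = 98·cos55.5° − 4·4.414 = 37.9; c'Δl = 24.72; W sinα = 80.8
Σc'Δl = 103.5 kN/m; ΣN' = 950.1 kN/m; ΣW sinα = 575.8 kN/m
Resisting = 103.5 + 950.1·tan21.2° = 103.5 + 368.5 = 472.0 kN/m
FS = 472.0 / 575.8 = 0.820

FS = 0.82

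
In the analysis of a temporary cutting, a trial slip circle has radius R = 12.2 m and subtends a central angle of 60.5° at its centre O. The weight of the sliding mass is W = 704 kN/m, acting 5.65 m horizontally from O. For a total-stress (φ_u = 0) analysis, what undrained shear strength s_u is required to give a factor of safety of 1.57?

s_u = 39.7 kPa

FS = s_u·L_a·R / (W·d), so s_u = FS·W·d / (L_a·R).
Arc length L_a = R·θ = 12.2·(60.5°·π/180) = 12.2·1.0559 = 12.88 m
s_u = 1.57·704·5.65 / (12.88·12.2) = 6244.8 / 157.16 = 39.73 kPa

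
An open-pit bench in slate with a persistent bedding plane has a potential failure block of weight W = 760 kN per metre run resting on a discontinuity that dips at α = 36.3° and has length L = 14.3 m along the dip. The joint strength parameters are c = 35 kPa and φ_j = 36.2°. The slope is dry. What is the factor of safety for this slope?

FS = 2.11

Resolving the block weight along and normal to the plane and applying the Mohr–Coulomb strength on the joint:
N' = W cosα = 760·cos36.3° = 612.5 kN/m
Driving force T = W sinα = 760·sin36.3° = 449.9 kN/m
Resisting force R = c·L + N'·tanφ_j = 35·14.3 + 612.5·tan36.2° = 500.5 + 448.3 = 948.8 kN/m
FS = R / T = 948.8 / 449.9 = 2.109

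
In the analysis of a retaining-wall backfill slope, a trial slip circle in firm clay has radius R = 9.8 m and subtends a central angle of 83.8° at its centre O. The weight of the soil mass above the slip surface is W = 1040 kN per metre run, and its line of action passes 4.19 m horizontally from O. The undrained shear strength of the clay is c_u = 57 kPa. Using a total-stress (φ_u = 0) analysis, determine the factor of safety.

FS = 1.84

Taking moments about the centre O, the resisting moment is provided by the undrained shear strength acting along the arc:
Arc length L_a = R·θ = 9.8·(83.8°·π/180) = 9.8·1.4626 = 14.33 m
M_R = c_u·L_a·R = 57·14.33·9.8 = 8006.6 kN·m/m
M_D = W·d = 1040·4.19 = 4357.6 kN·m/m
FS = M_R / M_D = 8006.6 / 4357.6 = 1.837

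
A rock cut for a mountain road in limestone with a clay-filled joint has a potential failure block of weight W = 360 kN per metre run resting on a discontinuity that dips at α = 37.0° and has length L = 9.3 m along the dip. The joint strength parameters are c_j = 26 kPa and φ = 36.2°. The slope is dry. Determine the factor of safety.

FS = 2.09

Resolving the block weight along and normal to the plane and applying the Mohr–Coulomb strength on the joint:
N' = W cosα = 360·cos37.0° = 287.5 kN/m
Driving force T = W sinα = 360·sin37.0° = 216.7 kN/m
Resisting force R = c_j·L + N'·tanφ = 26·9.3 + 287.5·tan36.2° = 241.8 + 210.4 = 452.2 kN/m
FS = R / T = 452.2 / 216.7 = 2.087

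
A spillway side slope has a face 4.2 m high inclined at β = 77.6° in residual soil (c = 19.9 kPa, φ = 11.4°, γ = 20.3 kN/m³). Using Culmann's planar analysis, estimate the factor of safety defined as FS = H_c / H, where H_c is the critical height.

H_c = (4c/γ) · sinβ cosφ / [1 − cos(β − φ)]
    = (4·19.9/20.3) · sin77.6°·cos11.4° / [1 − cos66.2°]
    = 3.921 · 0.9574 / 0.5965 = 6.29 m
FS = H_c / H = 6.29 / 4.2 = 1.499

FS = 1.50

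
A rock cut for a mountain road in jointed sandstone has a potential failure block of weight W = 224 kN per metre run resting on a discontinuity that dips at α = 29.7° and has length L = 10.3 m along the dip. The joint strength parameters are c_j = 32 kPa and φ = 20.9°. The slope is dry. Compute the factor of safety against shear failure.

Resolving the block weight along and normal to the plane and applying the Mohr–Coulomb strength on the joint:
N' = W cosα = 224·cos29.7° = 194.6 kN/m
Driving force T = W sinα = 224·sin29.7° = 111.0 kN/m
Resisting force R = c_j·L + N'·tanφ = 32·10.3 + 194.6·tan20.9° = 329.6 + 74.3 = 403.9 kN/m
FS = R / T = 403.9 / 111.0 = 3.639

FS = 3.64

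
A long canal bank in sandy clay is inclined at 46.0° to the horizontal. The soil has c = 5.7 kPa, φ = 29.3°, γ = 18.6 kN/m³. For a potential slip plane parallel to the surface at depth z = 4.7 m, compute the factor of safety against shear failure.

For an infinite slope with a slip plane parallel to the surface (no pore pressure): FS = [c + γz cos²β tanφ] / [γz sinβ cosβ].
γz = 18.6·4.7 = 87.42 kN/m²
Numerator = 5.7 + 87.42·cos²46.0°·tan29.3° = 5.7 + 87.42·0.4826·0.5612 = 29.373 kPa
Denominator = 87.42·sin46.0°·cos46.0° = 87.42·0.7193·0.6947 = 43.683 kPa
FS = 29.373 / 43.683 = 0.672

FS = 0.67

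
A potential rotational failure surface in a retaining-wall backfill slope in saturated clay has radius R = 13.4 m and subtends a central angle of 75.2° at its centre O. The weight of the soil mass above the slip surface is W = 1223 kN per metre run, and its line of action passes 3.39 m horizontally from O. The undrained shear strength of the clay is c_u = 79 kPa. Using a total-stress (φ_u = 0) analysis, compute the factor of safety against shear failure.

FS = 4.49

Taking moments about the centre O, the resisting moment is provided by the undrained shear strength acting along the arc:
Arc length L_a = R·θ = 13.4·(75.2°·π/180) = 13.4·1.3125 = 17.59 m
M_R = c_u·L_a·R = 79·17.59·13.4 = 18618.0 kN·m/m
M_D = W·d = 1223·3.39 = 4146.0 kN·m/m
FS = M_R / M_D = 18618.0 / 4146.0 = 4.491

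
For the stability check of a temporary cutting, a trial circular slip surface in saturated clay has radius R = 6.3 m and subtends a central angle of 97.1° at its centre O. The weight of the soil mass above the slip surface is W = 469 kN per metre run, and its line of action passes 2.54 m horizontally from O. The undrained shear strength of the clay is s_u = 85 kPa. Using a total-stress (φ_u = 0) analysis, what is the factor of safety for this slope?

FS = 4.80

Taking moments about the centre O, the resisting moment is provided by the undrained shear strength acting along the arc:
Arc length L_a = R·θ = 6.3·(97.1°·π/180) = 6.3·1.6947 = 10.68 m
M_R = s_u·L_a·R = 85·10.68·6.3 = 5717.4 kN·m/m
M_D = W·d = 469·2.54 = 1191.3 kN·m/m
FS = M_R / M_D = 5717.4 / 1191.3 = 4.799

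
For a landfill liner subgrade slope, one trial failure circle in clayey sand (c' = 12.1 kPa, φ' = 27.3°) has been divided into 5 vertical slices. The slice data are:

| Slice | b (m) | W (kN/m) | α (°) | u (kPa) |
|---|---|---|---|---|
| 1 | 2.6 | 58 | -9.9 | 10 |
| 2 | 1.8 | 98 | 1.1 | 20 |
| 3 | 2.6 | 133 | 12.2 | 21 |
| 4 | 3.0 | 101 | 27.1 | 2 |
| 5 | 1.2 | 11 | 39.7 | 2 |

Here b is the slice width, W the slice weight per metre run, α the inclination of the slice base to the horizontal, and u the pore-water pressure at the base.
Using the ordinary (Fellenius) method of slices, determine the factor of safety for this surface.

FS = 3.80

Ordinary method of slices: FS = Σ[c'·Δl_i + (W_i cosα_i − u_i·Δl_i)·tanφ'] / Σ W_i sinα_i, with Δl_i = b_i / cosα_i.
Slice 1: Δl = 2.6/cos(-9.9°) = 2.639 m; N'_1 = 58·cos(-9.9°) − 10·2.639 = 30.7; c'Δl = 31.94; W sinα = -10.0
Slice 2: Δl = 1.8/cos1.1° = 1.800 m; N'_2 = 98·cos1.1° − 20·1.800 = 62.0; c'Δl = 21.78; W sinα = 1.9
Slice 3: Δl = 2.6/cos12.2° = 2.660 m; N'_3 = 133·cos12.2° − 21·2.660 = 74.1; c'Δl = 32.19; W sinα = 28.1
Slice 4: Δl = 3.0/cos27.1° = 3.370 m; N'_4 = 101·cos27.1° − 2·3.370 = 83.2; c'Δl = 40.78; W sinα = 46.0
Slice 5: Δl = 1.2/cos39.7° = 1.560 m; N'_5 = 11·cos39.7° − 2·1.560 = 5.3; c'Δl = 18.87; W sinα = 7.0
Σc'Δl = 145.6 kN/m; ΣN' = 255.4 kN/m; ΣW sinα = 73.1 kN/m
Resisting = 145.6 + 255.4·tan27.3° = 145.6 + 131.8 = 277.4 kN/m
FS = 277.4 / 73.1 = 3.797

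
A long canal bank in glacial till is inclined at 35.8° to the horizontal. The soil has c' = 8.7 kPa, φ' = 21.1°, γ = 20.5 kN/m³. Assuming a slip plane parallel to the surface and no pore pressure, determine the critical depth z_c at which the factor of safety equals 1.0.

Setting FS = 1.00 in FS = [c' + γz cos²β tanφ'] / [γz sinβ cosβ] and solving for z:
z = c' / [γ cosβ (FS·sinβ − cosβ·tanφ')]
  = 8.7 / [20.5·cos35.8°·(1.00·sin35.8° − cos35.8°·tan21.1°)]
  = 8.7 / [20.5·0.8111·(1.00·0.5850 − 0.8111·0.3859)]
  = 8.7 / 4.5224 = 1.924 m

z_c = 1.92 m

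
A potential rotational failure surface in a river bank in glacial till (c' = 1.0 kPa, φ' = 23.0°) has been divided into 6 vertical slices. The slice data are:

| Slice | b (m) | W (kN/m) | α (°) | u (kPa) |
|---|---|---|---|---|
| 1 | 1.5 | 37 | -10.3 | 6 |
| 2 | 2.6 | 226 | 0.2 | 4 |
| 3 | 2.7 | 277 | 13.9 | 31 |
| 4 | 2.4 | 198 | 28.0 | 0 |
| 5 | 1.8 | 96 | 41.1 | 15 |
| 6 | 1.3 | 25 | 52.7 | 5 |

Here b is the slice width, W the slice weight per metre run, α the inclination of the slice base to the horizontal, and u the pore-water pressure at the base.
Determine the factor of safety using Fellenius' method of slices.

Ordinary method of slices: FS = Σ[c'·Δl_i + (W_i cosα_i − u_i·Δl_i)·tanφ'] / Σ W_i sinα_i, with Δl_i = b_i / cosα_i.
Slice 1: Δl = 1.5/cos(-10.3°) = 1.525 m; N'_1 = 37·cos(-10.3°) − 6·1.525 = 27.3; c'Δl = 1.52; W sinα = -6.6
Slice 2: Δl = 2.6/cos0.2° = 2.600 m; N'_2 = 226·cos0.2° − 4·2.600 = 215.6; c'Δl = 2.60; W sinα = 0.8
Slice 3: Δl = 2.7/cos13.9° = 2.781 m; N'_3 = 277·cos13.9° − 31·2.781 = 182.7; c'Δl = 2.78; W sinα = 66.5
Slice 4: Δl = 2.4/cos28.0° = 2.718 m; N'_4 = 198·cos28.0° − 0·2.718 = 174.8; c'Δl = 2.72; W sinα = 93.0
Slice 5: Δl = 1.8/cos41.1° = 2.389 m; N'_5 = 96·cos41.1° − 15·2.389 = 36.5; c'Δl = 2.39; W sinα = 63.1
Slice 6: Δl = 1.3/cos52.7° = 2.145 m; N'_6 = 25·cos52.7° − 5·2.145 = 4.4; c'Δl = 2.15; W sinα = 19.9
Σc'Δl = 14.2 kN/m; ΣN' = 641.3 kN/m; ΣW sinα = 236.7 kN/m
Resisting = 14.2 + 641.3·tan23.0° = 14.2 + 272.2 = 286.4 kN/m
FS = 286.4 / 236.7 = 1.210

FS = 1.21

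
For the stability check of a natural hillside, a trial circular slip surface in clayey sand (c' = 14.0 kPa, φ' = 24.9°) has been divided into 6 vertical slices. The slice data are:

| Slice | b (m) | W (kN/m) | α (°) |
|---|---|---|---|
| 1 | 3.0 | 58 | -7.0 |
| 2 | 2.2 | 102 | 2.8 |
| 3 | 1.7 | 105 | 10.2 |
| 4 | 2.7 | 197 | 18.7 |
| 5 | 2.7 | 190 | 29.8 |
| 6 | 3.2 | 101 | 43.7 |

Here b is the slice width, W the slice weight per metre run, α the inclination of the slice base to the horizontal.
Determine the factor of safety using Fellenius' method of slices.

FS = 2.30

Ordinary method of slices: FS = Σ[c'·Δl_i + (W_i cosα_i)·tanφ'] / Σ W_i sinα_i, with Δl_i = b_i / cosα_i.
Slice 1: Δl = 3.0/cos(-7.0°) = 3.023 m; N'_1 = 58·cos(-7.0°) = 57.6; c'Δl = 42.32; W sinα = -7.1
Slice 2: Δl = 2.2/cos2.8° = 2.203 m; N'_2 = 102·cos2.8° = 101.9; c'Δl = 30.84; W sinα = 5.0
Slice 3: Δl = 1.7/cos10.2° = 1.727 m; N'_3 = 105·cos10.2° = 103.3; c'Δl = 24.18; W sinα = 18.6
Slice 4: Δl = 2.7/cos18.7° = 2.850 m; N'_4 = 197·cos18.7° = 186.6; c'Δl = 39.91; W sinα = 63.2
Slice 5: Δl = 2.7/cos29.8° = 3.111 m; N'_5 = 190·cos29.8° = 164.9; c'Δl = 43.56; W sinα = 94.4
Slice 6: Δl = 3.2/cos43.7° = 4.426 m; N'_6 = 101·cos43.7° = 73.0; c'Δl = 61.97; W sinα = 69.8
Σc'Δl = 242.8 kN/m; ΣN' = 687.3 kN/m; ΣW sinα = 243.9 kN/m
Resisting = 242.8 + 687.3·tan24.9° = 242.8 + 319.0 = 561.8 kN/m
FS = 561.8 / 243.9 = 2.304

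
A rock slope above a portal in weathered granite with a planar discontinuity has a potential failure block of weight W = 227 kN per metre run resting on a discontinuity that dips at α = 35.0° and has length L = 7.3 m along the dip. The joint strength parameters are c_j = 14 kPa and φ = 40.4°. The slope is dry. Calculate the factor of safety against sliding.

FS = 2.00

Resolving the block weight along and normal to the plane and applying the Mohr–Coulomb strength on the joint:
N' = W cosα = 227·cos35.0° = 185.9 kN/m
Driving force T = W sinα = 227·sin35.0° = 130.2 kN/m
Resisting force R = c_j·L + N'·tanφ = 14·7.3 + 185.9·tan40.4° = 102.2 + 158.3 = 260.5 kN/m
FS = R / T = 260.5 / 130.2 = 2.000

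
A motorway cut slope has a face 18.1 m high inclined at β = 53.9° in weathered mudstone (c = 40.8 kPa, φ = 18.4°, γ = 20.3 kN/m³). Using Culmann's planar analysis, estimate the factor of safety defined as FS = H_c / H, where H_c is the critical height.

FS = 1.83

H_c = (4c/γ) · sinβ cosφ / [1 − cos(β − φ)]
    = (4·40.8/20.3) · sin53.9°·cos18.4° / [1 − cos35.5°]
    = 8.039 · 0.7667 / 0.1859 = 33.16 m
FS = H_c / H = 33.16 / 18.1 = 1.832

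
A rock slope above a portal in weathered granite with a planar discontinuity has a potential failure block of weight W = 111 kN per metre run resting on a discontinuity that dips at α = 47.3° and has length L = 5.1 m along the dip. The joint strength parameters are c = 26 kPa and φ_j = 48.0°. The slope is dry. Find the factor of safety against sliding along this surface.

FS = 2.65

Resolving the block weight along and normal to the plane and applying the Mohr–Coulomb strength on the joint:
N' = W cosα = 111·cos47.3° = 75.3 kN/m
Driving force T = W sinα = 111·sin47.3° = 81.6 kN/m
Resisting force R = c·L + N'·tanφ_j = 26·5.1 + 75.3·tan48.0° = 132.6 + 83.6 = 216.2 kN/m
FS = R / T = 216.2 / 81.6 = 2.650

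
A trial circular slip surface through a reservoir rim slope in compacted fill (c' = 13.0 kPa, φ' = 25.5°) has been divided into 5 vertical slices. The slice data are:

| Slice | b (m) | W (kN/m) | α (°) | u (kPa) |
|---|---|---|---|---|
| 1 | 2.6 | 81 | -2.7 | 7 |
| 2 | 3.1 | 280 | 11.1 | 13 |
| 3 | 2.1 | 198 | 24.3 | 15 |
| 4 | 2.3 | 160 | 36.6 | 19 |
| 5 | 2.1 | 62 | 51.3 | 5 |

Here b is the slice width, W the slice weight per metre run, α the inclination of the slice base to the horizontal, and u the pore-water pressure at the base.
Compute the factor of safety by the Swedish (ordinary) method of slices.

Ordinary method of slices: FS = Σ[c'·Δl_i + (W_i cosα_i − u_i·Δl_i)·tanφ'] / Σ W_i sinα_i, with Δl_i = b_i / cosα_i.
Slice 1: Δl = 2.6/cos(-2.7°) = 2.603 m; N'_1 = 81·cos(-2.7°) − 7·2.603 = 62.7; c'Δl = 33.84; W sinα = -3.8
Slice 2: Δl = 3.1/cos11.1° = 3.159 m; N'_2 = 280·cos11.1° − 13·3.159 = 233.7; c'Δl = 41.07; W sinα = 53.9
Slice 3: Δl = 2.1/cos24.3° = 2.304 m; N'_3 = 198·cos24.3° − 15·2.304 = 145.9; c'Δl = 29.95; W sinα = 81.5
Slice 4: Δl = 2.3/cos36.6° = 2.865 m; N'_4 = 160·cos36.6° − 19·2.865 = 74.0; c'Δl = 37.24; W sinα = 95.4
Slice 5: Δl = 2.1/cos51.3° = 3.359 m; N'_5 = 62·cos51.3° − 5·3.359 = 22.0; c'Δl = 43.66; W sinα = 48.4
Σc'Δl = 185.8 kN/m; ΣN' = 538.3 kN/m; ΣW sinα = 275.4 kN/m
Resisting = 185.8 + 538.3·tan25.5° = 185.8 + 256.7 = 442.5 kN/m
FS = 442.5 / 275.4 = 1.607

FS = 1.61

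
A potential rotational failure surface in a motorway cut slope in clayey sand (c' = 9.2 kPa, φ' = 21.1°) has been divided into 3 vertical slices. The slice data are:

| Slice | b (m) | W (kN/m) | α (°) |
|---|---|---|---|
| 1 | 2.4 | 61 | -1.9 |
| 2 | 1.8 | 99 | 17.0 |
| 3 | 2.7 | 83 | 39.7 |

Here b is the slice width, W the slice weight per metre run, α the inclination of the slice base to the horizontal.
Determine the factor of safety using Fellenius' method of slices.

Ordinary method of slices: FS = Σ[c'·Δl_i + (W_i cosα_i)·tanφ'] / Σ W_i sinα_i, with Δl_i = b_i / cosα_i.
Slice 1: Δl = 2.4/cos(-1.9°) = 2.401 m; N'_1 = 61·cos(-1.9°) = 61.0; c'Δl = 22.09; W sinα = -2.0
Slice 2: Δl = 1.8/cos17.0° = 1.882 m; N'_2 = 99·cos17.0° = 94.7; c'Δl = 17.32; W sinα = 28.9
Slice 3: Δl = 2.7/cos39.7° = 3.509 m; N'_3 = 83·cos39.7° = 63.9; c'Δl = 32.28; W sinα = 53.0
Σc'Δl = 71.7 kN/m; ΣN' = 219.5 kN/m; ΣW sinα = 79.9 kN/m
Resisting = 71.7 + 219.5·tan21.1° = 71.7 + 84.7 = 156.4 kN/m
FS = 156.4 / 79.9 = 1.956

FS = 1.96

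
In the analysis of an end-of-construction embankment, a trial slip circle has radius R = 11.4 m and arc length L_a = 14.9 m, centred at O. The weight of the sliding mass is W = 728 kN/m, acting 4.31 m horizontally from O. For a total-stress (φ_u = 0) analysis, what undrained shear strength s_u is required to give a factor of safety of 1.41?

s_u = 26.0 kPa

FS = s_u·L_a·R / (W·d), so s_u = FS·W·d / (L_a·R).
s_u = 1.41·728·4.31 / (14.90·11.4) = 4424.1 / 169.86 = 26.05 kPa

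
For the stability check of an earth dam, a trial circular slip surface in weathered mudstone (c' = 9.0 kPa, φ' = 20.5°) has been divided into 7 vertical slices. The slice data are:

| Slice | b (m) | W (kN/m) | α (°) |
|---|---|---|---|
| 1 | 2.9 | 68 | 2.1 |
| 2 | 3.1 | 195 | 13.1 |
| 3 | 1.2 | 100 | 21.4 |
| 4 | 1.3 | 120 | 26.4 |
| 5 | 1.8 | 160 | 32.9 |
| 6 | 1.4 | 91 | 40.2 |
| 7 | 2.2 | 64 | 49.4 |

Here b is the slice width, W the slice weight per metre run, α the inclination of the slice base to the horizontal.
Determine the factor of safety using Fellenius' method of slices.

Ordinary method of slices: FS = Σ[c'·Δl_i + (W_i cosα_i)·tanφ'] / Σ W_i sinα_i, with Δl_i = b_i / cosα_i.
Slice 1: Δl = 2.9/cos2.1° = 2.902 m; N'_1 = 68·cos2.1° = 68.0; c'Δl = 26.12; W sinα = 2.5
Slice 2: Δl = 3.1/cos13.1° = 3.183 m; N'_2 = 195·cos13.1° = 189.9; c'Δl = 28.65; W sinα = 44.2
Slice 3: Δl = 1.2/cos21.4° = 1.289 m; N'_3 = 100·cos21.4° = 93.1; c'Δl = 11.60; W sinα = 36.5
Slice 4: Δl = 1.3/cos26.4° = 1.451 m; N'_4 = 120·cos26.4° = 107.5; c'Δl = 13.06; W sinα = 53.4
Slice 5: Δl = 1.8/cos32.9° = 2.144 m; N'_5 = 160·cos32.9° = 134.3; c'Δl = 19.29; W sinα = 86.9
Slice 6: Δl = 1.4/cos40.2° = 1.833 m; N'_6 = 91·cos40.2° = 69.5; c'Δl = 16.50; W sinα = 58.7
Slice 7: Δl = 2.2/cos49.4° = 3.381 m; N'_7 = 64·cos49.4° = 41.6; c'Δl = 30.43; W sinα = 48.6
Σc'Δl = 145.6 kN/m; ΣN' = 704.0 kN/m; ΣW sinα = 330.8 kN/m
Resisting = 145.6 + 704.0·tan20.5° = 145.6 + 263.2 = 408.8 kN/m
FS = 408.8 / 330.8 = 1.236

FS = 1.24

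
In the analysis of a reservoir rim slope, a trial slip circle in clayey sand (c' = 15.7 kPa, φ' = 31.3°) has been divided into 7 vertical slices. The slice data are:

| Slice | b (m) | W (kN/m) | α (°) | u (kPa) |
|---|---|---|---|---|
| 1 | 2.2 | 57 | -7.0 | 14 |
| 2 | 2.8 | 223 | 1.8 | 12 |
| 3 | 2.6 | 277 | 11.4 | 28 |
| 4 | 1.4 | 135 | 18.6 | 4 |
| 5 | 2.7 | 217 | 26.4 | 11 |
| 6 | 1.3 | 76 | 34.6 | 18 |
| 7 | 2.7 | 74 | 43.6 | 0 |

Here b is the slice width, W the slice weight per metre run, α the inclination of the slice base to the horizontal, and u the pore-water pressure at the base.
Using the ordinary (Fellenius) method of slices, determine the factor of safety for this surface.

FS = 2.60

Ordinary method of slices: FS = Σ[c'·Δl_i + (W_i cosα_i − u_i·Δl_i)·tanφ'] / Σ W_i sinα_i, with Δl_i = b_i / cosα_i.
Slice 1: Δl = 2.2/cos(-7.0°) = 2.217 m; N'_1 = 57·cos(-7.0°) − 14·2.217 = 25.5; c'Δl = 34.80; W sinα = -6.9
Slice 2: Δl = 2.8/cos1.8° = 2.801 m; N'_2 = 223·cos1.8° − 12·2.801 = 189.3; c'Δl = 43.98; W sinα = 7.0
Slice 3: Δl = 2.6/cos11.4° = 2.652 m; N'_3 = 277·cos11.4° − 28·2.652 = 197.3; c'Δl = 41.64; W sinα = 54.8
Slice 4: Δl = 1.4/cos18.6° = 1.477 m; N'_4 = 135·cos18.6° − 4·1.477 = 122.0; c'Δl = 23.19; W sinα = 43.1
Slice 5: Δl = 2.7/cos26.4° = 3.014 m; N'_5 = 217·cos26.4° − 11·3.014 = 161.2; c'Δl = 47.33; W sinα = 96.5
Slice 6: Δl = 1.3/cos34.6° = 1.579 m; N'_6 = 76·cos34.6° − 18·1.579 = 34.1; c'Δl = 24.80; W sinα = 43.2
Slice 7: Δl = 2.7/cos43.6° = 3.728 m; N'_7 = 74·cos43.6° − 0·3.728 = 53.6; c'Δl = 58.54; W sinα = 51.0
Σc'Δl = 274.3 kN/m; ΣN' = 783.1 kN/m; ΣW sinα = 288.5 kN/m
Resisting = 274.3 + 783.1·tan31.3° = 274.3 + 476.1 = 750.4 kN/m
FS = 750.4 / 288.5 = 2.601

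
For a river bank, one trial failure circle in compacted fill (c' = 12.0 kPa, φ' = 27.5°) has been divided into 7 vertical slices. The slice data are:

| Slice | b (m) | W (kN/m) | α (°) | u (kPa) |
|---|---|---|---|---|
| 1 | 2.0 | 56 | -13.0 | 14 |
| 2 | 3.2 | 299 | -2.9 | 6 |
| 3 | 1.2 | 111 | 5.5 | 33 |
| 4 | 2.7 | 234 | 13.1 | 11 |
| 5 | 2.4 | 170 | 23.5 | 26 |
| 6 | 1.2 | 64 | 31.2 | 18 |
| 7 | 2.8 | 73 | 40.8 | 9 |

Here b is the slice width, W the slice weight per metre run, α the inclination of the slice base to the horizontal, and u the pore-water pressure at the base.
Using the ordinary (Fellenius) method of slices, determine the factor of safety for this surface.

Ordinary method of slices: FS = Σ[c'·Δl_i + (W_i cosα_i − u_i·Δl_i)·tanφ'] / Σ W_i sinα_i, with Δl_i = b_i / cosα_i.
Slice 1: Δl = 2.0/cos(-13.0°) = 2.053 m; N'_1 = 56·cos(-13.0°) − 14·2.053 = 25.8; c'Δl = 24.63; W sinα = -12.6
Slice 2: Δl = 3.2/cos(-2.9°) = 3.204 m; N'_2 = 299·cos(-2.9°) − 6·3.204 = 279.4; c'Δl = 38.45; W sinα = -15.1
Slice 3: Δl = 1.2/cos5.5° = 1.206 m; N'_3 = 111·cos5.5° − 33·1.206 = 70.7; c'Δl = 14.47; W sinα = 10.6
Slice 4: Δl = 2.7/cos13.1° = 2.772 m; N'_4 = 234·cos13.1° − 11·2.772 = 197.4; c'Δl = 33.27; W sinα = 53.0
Slice 5: Δl = 2.4/cos23.5° = 2.617 m; N'_5 = 170·cos23.5° − 26·2.617 = 87.9; c'Δl = 31.40; W sinα = 67.8
Slice 6: Δl = 1.2/cos31.2° = 1.403 m; N'_6 = 64·cos31.2° − 18·1.403 = 29.5; c'Δl = 16.83; W sinα = 33.2
Slice 7: Δl = 2.8/cos40.8° = 3.699 m; N'_7 = 73·cos40.8° − 9·3.699 = 22.0; c'Δl = 44.39; W sinα = 47.7
Σc'Δl = 203.4 kN/m; ΣN' = 712.7 kN/m; ΣW sinα = 184.6 kN/m
Resisting = 203.4 + 712.7·tan27.5° = 203.4 + 371.0 = 574.4 kN/m
FS = 574.4 / 184.6 = 3.112

FS = 3.11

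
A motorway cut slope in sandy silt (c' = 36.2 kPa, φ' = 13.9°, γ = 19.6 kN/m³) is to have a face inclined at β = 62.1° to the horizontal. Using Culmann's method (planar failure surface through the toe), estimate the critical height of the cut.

Culmann's analysis gives the critical failure plane at α_cr = (β + φ')/2 = (62.1 + 13.9)/2 = 38.0°, and the critical height
H_c = (4c'/γ) · sinβ cosφ' / [1 − cos(β − φ')]
    = (4·36.2/19.6) · sin62.1°·cos13.9° / [1 − cos(48.2°)]
    = 7.388 · 0.8838·0.9707 / [1 − 0.6665]
    = 7.388 · 0.8579 / 0.3335
    = 19.01 m

H_c = 19.01 m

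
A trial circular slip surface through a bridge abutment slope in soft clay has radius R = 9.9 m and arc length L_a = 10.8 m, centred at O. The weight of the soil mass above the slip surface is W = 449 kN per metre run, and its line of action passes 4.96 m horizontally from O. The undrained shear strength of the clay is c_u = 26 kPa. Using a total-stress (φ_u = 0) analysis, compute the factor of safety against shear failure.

Taking moments about the centre O, the resisting moment is provided by the undrained shear strength acting along the arc:
M_R = c_u·L_a·R = 26·10.80·9.9 = 2779.9 kN·m/m
M_D = W·d = 449·4.96 = 2227.0 kN·m/m
FS = M_R / M_D = 2779.9 / 2227.0 = 1.248

FS = 1.25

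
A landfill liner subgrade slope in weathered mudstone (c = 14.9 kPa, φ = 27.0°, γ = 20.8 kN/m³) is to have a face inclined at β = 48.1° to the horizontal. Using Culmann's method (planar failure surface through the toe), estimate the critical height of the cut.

Culmann's analysis gives the critical failure plane at α_cr = (β + φ)/2 = (48.1 + 27.0)/2 = 37.5°, and the critical height
H_c = (4c/γ) · sinβ cosφ / [1 − cos(β − φ)]
    = (4·14.9/20.8) · sin48.1°·cos27.0° / [1 − cos(21.1°)]
    = 2.865 · 0.7443·0.8910 / [1 − 0.9330]
    = 2.865 · 0.6632 / 0.0670
    = 28.34 m

H_c = 28.34 m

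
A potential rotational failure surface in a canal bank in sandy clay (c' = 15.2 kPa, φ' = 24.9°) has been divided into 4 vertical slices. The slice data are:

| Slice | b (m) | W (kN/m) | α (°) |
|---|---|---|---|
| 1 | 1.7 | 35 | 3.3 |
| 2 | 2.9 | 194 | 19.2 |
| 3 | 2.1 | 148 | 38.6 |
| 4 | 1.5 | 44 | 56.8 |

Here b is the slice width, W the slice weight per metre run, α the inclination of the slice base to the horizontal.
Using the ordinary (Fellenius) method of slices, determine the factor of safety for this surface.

Ordinary method of slices: FS = Σ[c'·Δl_i + (W_i cosα_i)·tanφ'] / Σ W_i sinα_i, with Δl_i = b_i / cosα_i.
Slice 1: Δl = 1.7/cos3.3° = 1.703 m; N'_1 = 35·cos3.3° = 34.9; c'Δl = 25.88; W sinα = 2.0
Slice 2: Δl = 2.9/cos19.2° = 3.071 m; N'_2 = 194·cos19.2° = 183.2; c'Δl = 46.68; W sinα = 63.8
Slice 3: Δl = 2.1/cos38.6° = 2.687 m; N'_3 = 148·cos38.6° = 115.7; c'Δl = 40.84; W sinα = 92.3
Slice 4: Δl = 1.5/cos56.8° = 2.739 m; N'_4 = 44·cos56.8° = 24.1; c'Δl = 41.64; W sinα = 36.8
Σc'Δl = 155.0 kN/m; ΣN' = 357.9 kN/m; ΣW sinα = 195.0 kN/m
Resisting = 155.0 + 357.9·tan24.9° = 155.0 + 166.1 = 321.2 kN/m
FS = 321.2 / 195.0 = 1.647

FS = 1.65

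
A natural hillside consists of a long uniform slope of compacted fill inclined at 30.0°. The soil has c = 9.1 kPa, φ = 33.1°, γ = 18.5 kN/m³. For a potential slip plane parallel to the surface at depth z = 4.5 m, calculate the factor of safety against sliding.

FS = 1.38

For an infinite slope with a slip plane parallel to the surface (no pore pressure): FS = [c + γz cos²β tanφ] / [γz sinβ cosβ].
γz = 18.5·4.5 = 83.25 kN/m²
Numerator = 9.1 + 83.25·cos²30.0°·tan33.1° = 9.1 + 83.25·0.7500·0.6519 = 49.802 kPa
Denominator = 83.25·sin30.0°·cos30.0° = 83.25·0.5000·0.8660 = 36.048 kPa
FS = 49.802 / 36.048 = 1.382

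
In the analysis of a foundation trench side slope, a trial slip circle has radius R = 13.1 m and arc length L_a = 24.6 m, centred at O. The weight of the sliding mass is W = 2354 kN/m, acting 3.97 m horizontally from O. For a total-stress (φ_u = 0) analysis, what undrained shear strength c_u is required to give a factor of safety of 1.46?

c_u = 42.3 kPa

FS = c_u·L_a·R / (W·d), so c_u = FS·W·d / (L_a·R).
c_u = 1.46·2354·3.97 / (24.60·13.1) = 13644.3 / 322.26 = 42.34 kPa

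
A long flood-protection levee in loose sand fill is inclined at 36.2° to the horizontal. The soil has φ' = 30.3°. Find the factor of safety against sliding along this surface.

FS = 0.80

For a dry cohesionless infinite slope the factor of safety is FS = tanφ' / tanβ.
FS = tan30.3° / tan36.2° = 0.5844 / 0.7319 = 0.798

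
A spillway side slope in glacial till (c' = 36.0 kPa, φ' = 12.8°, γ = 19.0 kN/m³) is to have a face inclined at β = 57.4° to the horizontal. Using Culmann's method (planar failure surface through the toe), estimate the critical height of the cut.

Culmann's analysis gives the critical failure plane at α_cr = (β + φ')/2 = (57.4 + 12.8)/2 = 35.1°, and the critical height
H_c = (4c'/γ) · sinβ cosφ' / [1 − cos(β − φ')]
    = (4·36.0/19.0) · sin57.4°·cos12.8° / [1 − cos(44.6°)]
    = 7.579 · 0.8425·0.9751 / [1 − 0.7120]
    = 7.579 · 0.8215 / 0.2880
    = 21.62 m

H_c = 21.62 m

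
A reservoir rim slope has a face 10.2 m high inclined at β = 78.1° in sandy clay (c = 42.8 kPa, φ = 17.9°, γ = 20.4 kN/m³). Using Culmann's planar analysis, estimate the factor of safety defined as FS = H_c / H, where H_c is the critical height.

FS = 1.52

H_c = (4c/γ) · sinβ cosφ / [1 − cos(β − φ)]
    = (4·42.8/20.4) · sin78.1°·cos17.9° / [1 − cos60.2°]
    = 8.392 · 0.9311 / 0.5030 = 15.53 m
FS = H_c / H = 15.53 / 10.2 = 1.523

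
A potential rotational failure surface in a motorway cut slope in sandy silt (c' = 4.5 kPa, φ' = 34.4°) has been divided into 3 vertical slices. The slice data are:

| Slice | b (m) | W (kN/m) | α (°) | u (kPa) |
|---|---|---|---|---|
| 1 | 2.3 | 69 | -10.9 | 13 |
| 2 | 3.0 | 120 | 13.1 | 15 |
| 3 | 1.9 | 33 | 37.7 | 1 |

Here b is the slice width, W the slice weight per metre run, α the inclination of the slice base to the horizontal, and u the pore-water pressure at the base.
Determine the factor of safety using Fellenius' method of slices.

FS = 3.65

Ordinary method of slices: FS = Σ[c'·Δl_i + (W_i cosα_i − u_i·Δl_i)·tanφ'] / Σ W_i sinα_i, with Δl_i = b_i / cosα_i.
Slice 1: Δl = 2.3/cos(-10.9°) = 2.342 m; N'_1 = 69·cos(-10.9°) − 13·2.342 = 37.3; c'Δl = 10.54; W sinα = -13.0
Slice 2: Δl = 3.0/cos13.1° = 3.080 m; N'_2 = 120·cos13.1° − 15·3.080 = 70.7; c'Δl = 13.86; W sinα = 27.2
Slice 3: Δl = 1.9/cos37.7° = 2.401 m; N'_3 = 33·cos37.7° − 1·2.401 = 23.7; c'Δl = 10.81; W sinα = 20.2
Σc'Δl = 35.2 kN/m; ΣN' = 131.7 kN/m; ΣW sinα = 34.3 kN/m
Resisting = 35.2 + 131.7·tan34.4° = 35.2 + 90.2 = 125.4 kN/m
FS = 125.4 / 34.3 = 3.652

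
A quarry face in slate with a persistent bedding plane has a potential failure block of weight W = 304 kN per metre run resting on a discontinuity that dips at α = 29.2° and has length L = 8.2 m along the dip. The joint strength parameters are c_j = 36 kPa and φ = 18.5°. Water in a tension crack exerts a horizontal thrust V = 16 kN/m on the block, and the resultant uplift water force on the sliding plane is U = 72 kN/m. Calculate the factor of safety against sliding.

Resolving the block weight along and normal to the plane and applying the Mohr–Coulomb strength on the joint:
N' = W cosα − U − V sinα = 304·cos29.2° − 72 − 16·sin29.2° = 185.6 kN/m
Driving force T = W sinα + V cosα = 304·sin29.2° + 16·cos29.2° = 162.3 kN/m
Resisting force R = c_j·L + N'·tanφ = 36·8.2 + 185.6·tan18.5° = 295.2 + 62.1 = 357.3 kN/m
FS = R / T = 357.3 / 162.3 = 2.202

FS = 2.20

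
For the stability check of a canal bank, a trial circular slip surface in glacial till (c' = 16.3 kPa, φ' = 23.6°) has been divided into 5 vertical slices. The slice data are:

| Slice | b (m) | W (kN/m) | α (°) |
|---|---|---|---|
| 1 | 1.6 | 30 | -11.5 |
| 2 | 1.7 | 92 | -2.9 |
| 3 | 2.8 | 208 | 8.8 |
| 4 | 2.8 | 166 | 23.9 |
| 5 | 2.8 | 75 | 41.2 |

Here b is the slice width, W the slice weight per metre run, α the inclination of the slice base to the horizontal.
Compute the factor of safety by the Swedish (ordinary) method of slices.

Ordinary method of slices: FS = Σ[c'·Δl_i + (W_i cosα_i)·tanφ'] / Σ W_i sinα_i, with Δl_i = b_i / cosα_i.
Slice 1: Δl = 1.6/cos(-11.5°) = 1.633 m; N'_1 = 30·cos(-11.5°) = 29.4; c'Δl = 26.61; W sinα = -6.0
Slice 2: Δl = 1.7/cos(-2.9°) = 1.702 m; N'_2 = 92·cos(-2.9°) = 91.9; c'Δl = 27.75; W sinα = -4.7
Slice 3: Δl = 2.8/cos8.8° = 2.833 m; N'_3 = 208·cos8.8° = 205.6; c'Δl = 46.18; W sinα = 31.8
Slice 4: Δl = 2.8/cos23.9° = 3.063 m; N'_4 = 166·cos23.9° = 151.8; c'Δl = 49.92; W sinα = 67.3
Slice 5: Δl = 2.8/cos41.2° = 3.721 m; N'_5 = 75·cos41.2° = 56.4; c'Δl = 60.66; W sinα = 49.4
Σc'Δl = 211.1 kN/m; ΣN' = 535.0 kN/m; ΣW sinα = 137.8 kN/m
Resisting = 211.1 + 535.0·tan23.6° = 211.1 + 233.7 = 444.9 kN/m
FS = 444.9 / 137.8 = 3.227

FS = 3.23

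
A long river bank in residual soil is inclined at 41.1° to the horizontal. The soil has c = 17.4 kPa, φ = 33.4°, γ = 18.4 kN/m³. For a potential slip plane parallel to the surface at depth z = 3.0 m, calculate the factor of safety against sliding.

FS = 1.39

For an infinite slope with a slip plane parallel to the surface (no pore pressure): FS = [c + γz cos²β tanφ] / [γz sinβ cosβ].
γz = 18.4·3.0 = 55.20 kN/m²
Numerator = 17.4 + 55.20·cos²41.1°·tan33.4° = 17.4 + 55.20·0.5679·0.6594 = 38.069 kPa
Denominator = 55.20·sin41.1°·cos41.1° = 55.20·0.6574·0.7536 = 27.345 kPa
FS = 38.069 / 27.345 = 1.392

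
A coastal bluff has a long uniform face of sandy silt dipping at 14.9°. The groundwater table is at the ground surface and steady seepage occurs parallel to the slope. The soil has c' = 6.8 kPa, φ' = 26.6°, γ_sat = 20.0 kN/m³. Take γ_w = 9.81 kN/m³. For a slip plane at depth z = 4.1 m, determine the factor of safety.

FS = 1.29

With seepage parallel to the slope and the water table at the surface, the effective normal stress on the slip plane uses the buoyant unit weight γ' = γ_sat − γ_w while the driving shear stress uses γ_sat:
FS = [c' + γ' z cos²β tanφ'] / [γ_sat z sinβ cosβ]
γ' = 20.0 − 9.81 = 10.19 kN/m³
Numerator = 6.8 + 10.19·4.1·cos²14.9°·tan26.6° = 6.8 + 10.19·4.1·0.9339·0.5008 = 26.338 kPa
Denominator = 20.0·4.1·sin14.9°·cos14.9° = 20.0·4.1·0.2571·0.9664 = 20.376 kPa
FS = 26.338 / 20.376 = 1.293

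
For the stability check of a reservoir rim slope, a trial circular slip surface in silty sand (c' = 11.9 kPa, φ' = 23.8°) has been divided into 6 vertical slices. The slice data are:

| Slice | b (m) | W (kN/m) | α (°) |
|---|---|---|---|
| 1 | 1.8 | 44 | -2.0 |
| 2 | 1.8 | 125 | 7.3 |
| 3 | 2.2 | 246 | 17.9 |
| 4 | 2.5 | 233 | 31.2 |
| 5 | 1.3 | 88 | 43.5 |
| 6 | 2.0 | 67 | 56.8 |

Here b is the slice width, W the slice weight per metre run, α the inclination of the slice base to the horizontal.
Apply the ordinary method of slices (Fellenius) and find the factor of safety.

Ordinary method of slices: FS = Σ[c'·Δl_i + (W_i cosα_i)·tanφ'] / Σ W_i sinα_i, with Δl_i = b_i / cosα_i.
Slice 1: Δl = 1.8/cos(-2.0°) = 1.801 m; N'_1 = 44·cos(-2.0°) = 44.0; c'Δl = 21.43; W sinα = -1.5
Slice 2: Δl = 1.8/cos7.3° = 1.815 m; N'_2 = 125·cos7.3° = 124.0; c'Δl = 21.60; W sinα = 15.9
Slice 3: Δl = 2.2/cos17.9° = 2.312 m; N'_3 = 246·cos17.9° = 234.1; c'Δl = 27.51; W sinα = 75.6
Slice 4: Δl = 2.5/cos31.2° = 2.923 m; N'_4 = 233·cos31.2° = 199.3; c'Δl = 34.78; W sinα = 120.7
Slice 5: Δl = 1.3/cos43.5° = 1.792 m; N'_5 = 88·cos43.5° = 63.8; c'Δl = 21.33; W sinα = 60.6
Slice 6: Δl = 2.0/cos56.8° = 3.653 m; N'_6 = 67·cos56.8° = 36.7; c'Δl = 43.47; W sinα = 56.1
Σc'Δl = 170.1 kN/m; ΣN' = 701.9 kN/m; ΣW sinα = 327.3 kN/m
Resisting = 170.1 + 701.9·tan23.8° = 170.1 + 309.6 = 479.7 kN/m
FS = 479.7 / 327.3 = 1.466

FS = 1.47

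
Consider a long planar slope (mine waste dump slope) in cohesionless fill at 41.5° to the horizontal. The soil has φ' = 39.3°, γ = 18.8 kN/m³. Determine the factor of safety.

For a dry cohesionless infinite slope the factor of safety is FS = tanφ' / tanβ.
FS = tan39.3° / tan41.5° = 0.8185 / 0.8847 = 0.925

FS = 0.93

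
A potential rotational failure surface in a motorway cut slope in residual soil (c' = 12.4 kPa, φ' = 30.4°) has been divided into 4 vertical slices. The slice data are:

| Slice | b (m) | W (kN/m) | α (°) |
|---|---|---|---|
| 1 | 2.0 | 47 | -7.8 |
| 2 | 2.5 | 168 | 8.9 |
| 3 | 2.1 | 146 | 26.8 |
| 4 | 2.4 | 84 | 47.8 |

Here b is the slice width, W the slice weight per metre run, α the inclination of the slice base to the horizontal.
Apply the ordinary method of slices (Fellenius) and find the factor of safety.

FS = 2.47

Ordinary method of slices: FS = Σ[c'·Δl_i + (W_i cosα_i)·tanφ'] / Σ W_i sinα_i, with Δl_i = b_i / cosα_i.
Slice 1: Δl = 2.0/cos(-7.8°) = 2.019 m; N'_1 = 47·cos(-7.8°) = 46.6; c'Δl = 25.03; W sinα = -6.4
Slice 2: Δl = 2.5/cos8.9° = 2.530 m; N'_2 = 168·cos8.9° = 166.0; c'Δl = 31.38; W sinα = 26.0
Slice 3: Δl = 2.1/cos26.8° = 2.353 m; N'_3 = 146·cos26.8° = 130.3; c'Δl = 29.17; W sinα = 65.8
Slice 4: Δl = 2.4/cos47.8° = 3.573 m; N'_4 = 84·cos47.8° = 56.4; c'Δl = 44.30; W sinα = 62.2
Σc'Δl = 129.9 kN/m; ΣN' = 399.3 kN/m; ΣW sinα = 147.7 kN/m
Resisting = 129.9 + 399.3·tan30.4° = 129.9 + 234.3 = 364.1 kN/m
FS = 364.1 / 147.7 = 2.466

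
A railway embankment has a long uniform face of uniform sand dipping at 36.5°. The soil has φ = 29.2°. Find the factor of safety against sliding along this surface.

For a dry cohesionless infinite slope the factor of safety is FS = tanφ / tanβ.
FS = tan29.2° / tan36.5° = 0.5589 / 0.7400 = 0.755

FS = 0.76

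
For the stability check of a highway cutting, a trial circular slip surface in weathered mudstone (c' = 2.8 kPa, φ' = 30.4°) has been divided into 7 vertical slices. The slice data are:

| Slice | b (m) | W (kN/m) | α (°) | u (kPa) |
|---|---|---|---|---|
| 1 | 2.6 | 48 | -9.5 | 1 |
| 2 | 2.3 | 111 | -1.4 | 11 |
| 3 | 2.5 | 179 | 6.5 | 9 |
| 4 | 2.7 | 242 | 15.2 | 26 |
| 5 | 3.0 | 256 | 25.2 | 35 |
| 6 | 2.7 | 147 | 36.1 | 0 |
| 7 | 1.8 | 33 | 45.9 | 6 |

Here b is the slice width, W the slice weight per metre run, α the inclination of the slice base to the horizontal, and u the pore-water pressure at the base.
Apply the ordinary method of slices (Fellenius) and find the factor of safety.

Ordinary method of slices: FS = Σ[c'·Δl_i + (W_i cosα_i − u_i·Δl_i)·tanφ'] / Σ W_i sinα_i, with Δl_i = b_i / cosα_i.
Slice 1: Δl = 2.6/cos(-9.5°) = 2.636 m; N'_1 = 48·cos(-9.5°) − 1·2.636 = 44.7; c'Δl = 7.38; W sinα = -7.9
Slice 2: Δl = 2.3/cos(-1.4°) = 2.301 m; N'_2 = 111·cos(-1.4°) − 11·2.301 = 85.7; c'Δl = 6.44; W sinα = -2.7
Slice 3: Δl = 2.5/cos6.5° = 2.516 m; N'_3 = 179·cos6.5° − 9·2.516 = 155.2; c'Δl = 7.05; W sinα = 20.3
Slice 4: Δl = 2.7/cos15.2° = 2.798 m; N'_4 = 242·cos15.2° − 26·2.798 = 160.8; c'Δl = 7.83; W sinα = 63.4
Slice 5: Δl = 3.0/cos25.2° = 3.316 m; N'_5 = 256·cos25.2° − 35·3.316 = 115.6; c'Δl = 9.28; W sinα = 109.0
Slice 6: Δl = 2.7/cos36.1° = 3.342 m; N'_6 = 147·cos36.1° − 0·3.342 = 118.8; c'Δl = 9.36; W sinα = 86.6
Slice 7: Δl = 1.8/cos45.9° = 2.587 m; N'_7 = 33·cos45.9° − 6·2.587 = 7.4; c'Δl = 7.24; W sinα = 23.7
Σc'Δl = 54.6 kN/m; ΣN' = 688.2 kN/m; ΣW sinα = 292.4 kN/m
Resisting = 54.6 + 688.2·tan30.4° = 54.6 + 403.7 = 458.3 kN/m
FS = 458.3 / 292.4 = 1.568

FS = 1.57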